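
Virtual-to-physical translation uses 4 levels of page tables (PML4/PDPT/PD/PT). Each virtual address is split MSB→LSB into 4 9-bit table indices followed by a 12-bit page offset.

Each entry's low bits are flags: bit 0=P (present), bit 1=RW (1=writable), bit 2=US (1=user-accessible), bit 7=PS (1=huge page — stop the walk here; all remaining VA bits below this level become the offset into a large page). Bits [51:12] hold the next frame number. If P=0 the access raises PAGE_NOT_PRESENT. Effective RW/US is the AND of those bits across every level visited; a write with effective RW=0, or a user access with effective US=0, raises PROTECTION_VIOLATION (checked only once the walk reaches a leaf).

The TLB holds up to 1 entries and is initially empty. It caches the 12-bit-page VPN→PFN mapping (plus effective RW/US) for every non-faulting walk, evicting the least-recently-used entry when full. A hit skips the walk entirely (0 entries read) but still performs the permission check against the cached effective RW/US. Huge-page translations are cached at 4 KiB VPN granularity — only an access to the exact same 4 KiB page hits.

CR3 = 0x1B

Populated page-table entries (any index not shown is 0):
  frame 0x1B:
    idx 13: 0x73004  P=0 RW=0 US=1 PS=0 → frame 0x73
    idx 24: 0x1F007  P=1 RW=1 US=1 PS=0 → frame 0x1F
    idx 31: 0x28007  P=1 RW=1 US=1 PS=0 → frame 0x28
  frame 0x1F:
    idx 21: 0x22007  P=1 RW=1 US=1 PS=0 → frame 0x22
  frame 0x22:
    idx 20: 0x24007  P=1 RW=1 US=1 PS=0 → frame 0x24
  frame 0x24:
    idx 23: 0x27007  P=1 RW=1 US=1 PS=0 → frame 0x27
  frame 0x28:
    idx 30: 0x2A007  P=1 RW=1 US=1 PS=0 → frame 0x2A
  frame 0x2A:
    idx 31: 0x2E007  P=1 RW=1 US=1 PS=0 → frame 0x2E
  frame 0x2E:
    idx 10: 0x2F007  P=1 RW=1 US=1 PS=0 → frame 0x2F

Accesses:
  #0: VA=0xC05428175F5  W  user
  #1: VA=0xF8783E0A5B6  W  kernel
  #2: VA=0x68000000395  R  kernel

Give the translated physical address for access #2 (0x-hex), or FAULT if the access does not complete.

Per-access translation:
#0 VA=0xC05428175F5 (w,user):
  L0 @0x1B[24] → 0x1F007  P=1,RW=1,US=1,PS=0
  L1 @0x1F[21] → 0x22007  P=1,RW=1,US=1,PS=0
  L2 @0x22[20] → 0x24007  P=1,RW=1,US=1,PS=0
  L3 @0x24[23] → 0x27007  P=1,RW=1,US=1,PS=0
  ⇒ phys 0x275F5  [4 reads]
#1 VA=0xF8783E0A5B6 (w,kernel):
  L0 @0x1B[31] → 0x28007  P=1,RW=1,US=1,PS=0
  L1 @0x28[30] → 0x2A007  P=1,RW=1,US=1,PS=0
  L2 @0x2A[31] → 0x2E007  P=1,RW=1,US=1,PS=0
  L3 @0x2E[10] → 0x2F007  P=1,RW=1,US=1,PS=0
  ⇒ phys 0x2F5B6  [4 reads]
#2 VA=0x68000000395 (r,kernel):
  L0 @0x1B[13] → 0x73004  P=0,RW=0,US=1,PS=0
  ⇒ fault: PAGE_NOT_PRESENT  — 1 lookups

Access #2 PA: FAULT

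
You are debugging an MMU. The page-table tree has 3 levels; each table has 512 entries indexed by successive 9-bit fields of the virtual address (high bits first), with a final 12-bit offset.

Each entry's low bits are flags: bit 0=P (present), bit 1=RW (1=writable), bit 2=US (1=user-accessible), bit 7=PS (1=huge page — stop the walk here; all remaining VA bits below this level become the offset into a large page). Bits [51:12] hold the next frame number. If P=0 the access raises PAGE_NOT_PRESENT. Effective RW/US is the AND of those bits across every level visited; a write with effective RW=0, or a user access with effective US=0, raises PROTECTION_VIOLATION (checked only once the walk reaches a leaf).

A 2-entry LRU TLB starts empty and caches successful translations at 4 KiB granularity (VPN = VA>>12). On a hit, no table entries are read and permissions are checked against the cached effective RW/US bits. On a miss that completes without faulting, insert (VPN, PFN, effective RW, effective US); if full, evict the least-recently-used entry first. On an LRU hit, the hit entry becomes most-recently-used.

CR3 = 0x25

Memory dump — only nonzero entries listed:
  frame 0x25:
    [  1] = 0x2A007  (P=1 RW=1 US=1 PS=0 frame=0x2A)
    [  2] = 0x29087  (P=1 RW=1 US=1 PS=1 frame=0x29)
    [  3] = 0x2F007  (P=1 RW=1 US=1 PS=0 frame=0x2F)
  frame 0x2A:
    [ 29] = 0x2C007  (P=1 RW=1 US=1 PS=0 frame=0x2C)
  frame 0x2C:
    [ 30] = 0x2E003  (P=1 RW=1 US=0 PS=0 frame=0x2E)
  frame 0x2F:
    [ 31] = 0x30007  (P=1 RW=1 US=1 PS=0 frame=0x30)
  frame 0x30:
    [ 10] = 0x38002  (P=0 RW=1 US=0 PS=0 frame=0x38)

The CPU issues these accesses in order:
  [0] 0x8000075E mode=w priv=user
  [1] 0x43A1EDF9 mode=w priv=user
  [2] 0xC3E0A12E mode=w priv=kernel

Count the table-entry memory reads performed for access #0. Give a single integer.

Walk each access:
#0 VA=0x8000075E (w,user):
  [0] read 0x25 idx=2: raw=0x29087 flags P=1 W=1 U=1 S=1
  ⇒ phys 0x2975E (huge @L0)  [1 reads]
#1 VA=0x43A1EDF9 (w,user):
  [0] read 0x25 idx=1: raw=0x2A007 flags P=1 W=1 U=1 S=0
  [1] read 0x2A idx=29: raw=0x2C007 flags P=1 W=1 U=1 S=0
  [2] read 0x2C idx=30: raw=0x2E003 flags P=1 W=1 U=0 S=0
  → PROTECTION_VIOLATION  (3 entries read)
#2 VA=0xC3E0A12E (w,kernel):
  [0] read 0x25 idx=3: raw=0x2F007 flags P=1 W=1 U=1 S=0
  [1] read 0x2F idx=31: raw=0x30007 flags P=1 W=1 U=1 S=0
  [2] read 0x30 idx=10: raw=0x38002 flags P=0 W=1 U=0 S=0
  → PAGE_NOT_PRESENT  (3 entries read)

Entries read for #0: 1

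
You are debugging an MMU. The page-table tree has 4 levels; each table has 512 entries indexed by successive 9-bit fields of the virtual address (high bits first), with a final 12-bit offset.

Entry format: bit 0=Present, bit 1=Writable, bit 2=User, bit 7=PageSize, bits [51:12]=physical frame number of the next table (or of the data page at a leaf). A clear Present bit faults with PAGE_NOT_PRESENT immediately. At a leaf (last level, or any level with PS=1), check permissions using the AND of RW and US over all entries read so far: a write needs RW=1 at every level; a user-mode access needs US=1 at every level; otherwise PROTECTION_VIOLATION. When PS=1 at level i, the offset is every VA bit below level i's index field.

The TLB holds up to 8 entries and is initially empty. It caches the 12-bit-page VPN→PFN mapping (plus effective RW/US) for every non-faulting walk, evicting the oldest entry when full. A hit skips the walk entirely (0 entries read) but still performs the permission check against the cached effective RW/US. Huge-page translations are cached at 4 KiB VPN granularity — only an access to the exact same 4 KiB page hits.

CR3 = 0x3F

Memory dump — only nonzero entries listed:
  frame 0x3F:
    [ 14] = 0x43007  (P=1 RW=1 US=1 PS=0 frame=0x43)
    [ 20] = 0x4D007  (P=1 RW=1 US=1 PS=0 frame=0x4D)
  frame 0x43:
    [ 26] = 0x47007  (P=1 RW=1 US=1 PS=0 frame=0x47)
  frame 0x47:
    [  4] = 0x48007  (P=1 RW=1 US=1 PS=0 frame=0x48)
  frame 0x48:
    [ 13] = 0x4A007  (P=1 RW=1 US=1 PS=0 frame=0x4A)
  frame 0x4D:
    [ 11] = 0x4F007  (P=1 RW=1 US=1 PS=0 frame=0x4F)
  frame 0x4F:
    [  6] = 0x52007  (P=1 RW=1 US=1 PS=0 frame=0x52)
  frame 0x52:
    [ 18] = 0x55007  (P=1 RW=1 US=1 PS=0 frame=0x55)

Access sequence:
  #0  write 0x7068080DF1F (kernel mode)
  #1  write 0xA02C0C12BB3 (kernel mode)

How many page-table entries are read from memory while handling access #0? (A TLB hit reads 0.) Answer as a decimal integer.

Per-access translation:
#0 VA=0x7068080DF1F (w,kernel):
  lvl0: tbl 0x3F, slot 14 ⇒ 0x43007 (P1/RW1/US1/PS0)
  lvl1: tbl 0x43, slot 26 ⇒ 0x47007 (P1/RW1/US1/PS0)
  lvl2: tbl 0x47, slot 4 ⇒ 0x48007 (P1/RW1/US1/PS0)
  lvl3: tbl 0x48, slot 13 ⇒ 0x4A007 (P1/RW1/US1/PS0)
  → PA=0x4AF1F  (4 entries read)
#1 VA=0xA02C0C12BB3 (w,kernel):
  lvl0: tbl 0x3F, slot 20 ⇒ 0x4D007 (P1/RW1/US1/PS0)
  lvl1: tbl 0x4D, slot 11 ⇒ 0x4F007 (P1/RW1/US1/PS0)
  lvl2: tbl 0x4F, slot 6 ⇒ 0x52007 (P1/RW1/US1/PS0)
  lvl3: tbl 0x52, slot 18 ⇒ 0x55007 (P1/RW1/US1/PS0)
  → PA=0x55BB3  (4 entries read)

Entries read for #0: 4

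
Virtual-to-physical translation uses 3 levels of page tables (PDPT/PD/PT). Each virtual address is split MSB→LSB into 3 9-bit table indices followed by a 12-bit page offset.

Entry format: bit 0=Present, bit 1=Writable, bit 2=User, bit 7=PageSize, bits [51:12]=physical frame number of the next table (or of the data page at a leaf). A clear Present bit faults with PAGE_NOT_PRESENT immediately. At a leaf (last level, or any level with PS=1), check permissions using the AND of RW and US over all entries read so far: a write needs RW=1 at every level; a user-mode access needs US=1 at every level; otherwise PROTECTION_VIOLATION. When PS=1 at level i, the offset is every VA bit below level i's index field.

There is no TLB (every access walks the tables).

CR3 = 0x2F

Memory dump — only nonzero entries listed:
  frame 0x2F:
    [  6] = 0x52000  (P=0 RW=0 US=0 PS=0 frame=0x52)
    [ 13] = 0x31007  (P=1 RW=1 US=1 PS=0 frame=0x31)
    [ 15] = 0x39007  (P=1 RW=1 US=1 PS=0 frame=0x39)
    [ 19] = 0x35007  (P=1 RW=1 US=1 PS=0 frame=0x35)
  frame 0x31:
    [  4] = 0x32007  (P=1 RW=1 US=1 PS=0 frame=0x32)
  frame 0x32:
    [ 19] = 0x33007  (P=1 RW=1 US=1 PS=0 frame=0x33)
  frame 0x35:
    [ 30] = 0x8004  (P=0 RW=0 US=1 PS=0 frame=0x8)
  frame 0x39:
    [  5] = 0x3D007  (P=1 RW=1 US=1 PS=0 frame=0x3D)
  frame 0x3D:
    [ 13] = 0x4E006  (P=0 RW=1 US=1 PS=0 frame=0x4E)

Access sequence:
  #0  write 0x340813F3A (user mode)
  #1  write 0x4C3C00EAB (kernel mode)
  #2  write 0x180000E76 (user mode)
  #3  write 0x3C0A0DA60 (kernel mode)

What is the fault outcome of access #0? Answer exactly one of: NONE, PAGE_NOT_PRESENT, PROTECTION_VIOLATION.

Per-access translation:
#0 VA=0x340813F3A (w,user):
  L0 @0x2F[13] → 0x31007  P=1,RW=1,US=1,PS=0
  L1 @0x31[4] → 0x32007  P=1,RW=1,US=1,PS=0
  L2 @0x32[19] → 0x33007  P=1,RW=1,US=1,PS=0
  ⇒ phys 0x33F3A  [3 reads]
#1 VA=0x4C3C00EAB (w,kernel):
  L0 @0x2F[19] → 0x35007  P=1,RW=1,US=1,PS=0
  L1 @0x35[30] → 0x8004  P=0,RW=0,US=1,PS=0
  ⇒ fault: PAGE_NOT_PRESENT  — 2 lookups
#2 VA=0x180000E76 (w,user):
  L0 @0x2F[6] → 0x52000  P=0,RW=0,US=0,PS=0
  ⇒ fault: PAGE_NOT_PRESENT  — 1 lookups
#3 VA=0x3C0A0DA60 (w,kernel):
  L0 @0x2F[15] → 0x39007  P=1,RW=1,US=1,PS=0
  L1 @0x39[5] → 0x3D007  P=1,RW=1,US=1,PS=0
  L2 @0x3D[13] → 0x4E006  P=0,RW=1,US=1,PS=0
  ⇒ fault: PAGE_NOT_PRESENT  — 3 lookups

Access #0 fault: NONE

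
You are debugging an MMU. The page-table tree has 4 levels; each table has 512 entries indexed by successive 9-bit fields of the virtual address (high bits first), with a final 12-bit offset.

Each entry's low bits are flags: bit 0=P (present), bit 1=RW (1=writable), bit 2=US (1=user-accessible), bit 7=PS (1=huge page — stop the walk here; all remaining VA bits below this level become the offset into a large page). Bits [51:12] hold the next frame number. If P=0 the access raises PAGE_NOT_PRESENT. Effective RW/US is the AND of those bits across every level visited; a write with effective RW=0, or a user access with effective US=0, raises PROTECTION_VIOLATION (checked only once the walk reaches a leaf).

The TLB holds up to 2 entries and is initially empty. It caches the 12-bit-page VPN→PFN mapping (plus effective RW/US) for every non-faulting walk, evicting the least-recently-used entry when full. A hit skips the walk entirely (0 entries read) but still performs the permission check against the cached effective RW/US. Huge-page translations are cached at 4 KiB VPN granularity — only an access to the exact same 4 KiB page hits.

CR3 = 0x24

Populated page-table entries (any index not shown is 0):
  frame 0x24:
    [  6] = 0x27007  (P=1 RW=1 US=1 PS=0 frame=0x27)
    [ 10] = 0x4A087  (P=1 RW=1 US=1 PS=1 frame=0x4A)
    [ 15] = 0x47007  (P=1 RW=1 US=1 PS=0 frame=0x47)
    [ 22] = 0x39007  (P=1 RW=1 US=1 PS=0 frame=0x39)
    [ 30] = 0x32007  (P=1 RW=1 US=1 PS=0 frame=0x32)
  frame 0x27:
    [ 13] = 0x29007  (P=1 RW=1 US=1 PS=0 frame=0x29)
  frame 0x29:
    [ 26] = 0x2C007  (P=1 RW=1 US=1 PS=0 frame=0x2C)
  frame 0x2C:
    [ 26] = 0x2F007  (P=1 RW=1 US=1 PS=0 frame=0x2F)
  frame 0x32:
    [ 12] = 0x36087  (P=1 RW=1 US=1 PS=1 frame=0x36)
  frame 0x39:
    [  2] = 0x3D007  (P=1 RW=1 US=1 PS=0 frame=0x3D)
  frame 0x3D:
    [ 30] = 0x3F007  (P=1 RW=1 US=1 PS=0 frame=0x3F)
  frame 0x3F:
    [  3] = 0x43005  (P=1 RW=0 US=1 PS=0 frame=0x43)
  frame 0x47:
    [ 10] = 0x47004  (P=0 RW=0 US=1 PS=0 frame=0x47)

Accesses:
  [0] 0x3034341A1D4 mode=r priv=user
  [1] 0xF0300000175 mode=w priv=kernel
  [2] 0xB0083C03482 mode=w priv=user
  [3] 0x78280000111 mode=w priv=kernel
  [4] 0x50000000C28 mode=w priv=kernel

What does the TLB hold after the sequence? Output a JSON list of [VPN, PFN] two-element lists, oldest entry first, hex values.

Per-access translation:
#0 VA=0x3034341A1D4 (r,user):
  lvl0: tbl 0x24, slot 6 ⇒ 0x27007 (P1/RW1/US1/PS0)
  lvl1: tbl 0x27, slot 13 ⇒ 0x29007 (P1/RW1/US1/PS0)
  lvl2: tbl 0x29, slot 26 ⇒ 0x2C007 (P1/RW1/US1/PS0)
  lvl3: tbl 0x2C, slot 26 ⇒ 0x2F007 (P1/RW1/US1/PS0)
  ⇒ phys 0x2F1D4  [4 reads]
#1 VA=0xF0300000175 (w,kernel):
  lvl0: tbl 0x24, slot 30 ⇒ 0x32007 (P1/RW1/US1/PS0)
  lvl1: tbl 0x32, slot 12 ⇒ 0x36087 (P1/RW1/US1/PS1)
  ⇒ phys 0x36175 (huge @L1)  [2 reads]
#2 VA=0xB0083C03482 (w,user):
  lvl0: tbl 0x24, slot 22 ⇒ 0x39007 (P1/RW1/US1/PS0)
  lvl1: tbl 0x39, slot 2 ⇒ 0x3D007 (P1/RW1/US1/PS0)
  lvl2: tbl 0x3D, slot 30 ⇒ 0x3F007 (P1/RW1/US1/PS0)
  lvl3: tbl 0x3F, slot 3 ⇒ 0x43005 (P1/RW0/US1/PS0)
  ⇒ fault: PROTECTION_VIOLATION  — 4 lookups
#3 VA=0x78280000111 (w,kernel):
  lvl0: tbl 0x24, slot 15 ⇒ 0x47007 (P1/RW1/US1/PS0)
  lvl1: tbl 0x47, slot 10 ⇒ 0x47004 (P0/RW0/US1/PS0)
  ⇒ fault: PAGE_NOT_PRESENT  — 2 lookups
#4 VA=0x50000000C28 (w,kernel):
  lvl0: tbl 0x24, slot 10 ⇒ 0x4A087 (P1/RW1/US1/PS1)
  ⇒ phys 0x4AC28 (huge @L0)  [1 reads]

TLB: [["0xF0300000", "0x36"], ["0x50000000", "0x4A"]]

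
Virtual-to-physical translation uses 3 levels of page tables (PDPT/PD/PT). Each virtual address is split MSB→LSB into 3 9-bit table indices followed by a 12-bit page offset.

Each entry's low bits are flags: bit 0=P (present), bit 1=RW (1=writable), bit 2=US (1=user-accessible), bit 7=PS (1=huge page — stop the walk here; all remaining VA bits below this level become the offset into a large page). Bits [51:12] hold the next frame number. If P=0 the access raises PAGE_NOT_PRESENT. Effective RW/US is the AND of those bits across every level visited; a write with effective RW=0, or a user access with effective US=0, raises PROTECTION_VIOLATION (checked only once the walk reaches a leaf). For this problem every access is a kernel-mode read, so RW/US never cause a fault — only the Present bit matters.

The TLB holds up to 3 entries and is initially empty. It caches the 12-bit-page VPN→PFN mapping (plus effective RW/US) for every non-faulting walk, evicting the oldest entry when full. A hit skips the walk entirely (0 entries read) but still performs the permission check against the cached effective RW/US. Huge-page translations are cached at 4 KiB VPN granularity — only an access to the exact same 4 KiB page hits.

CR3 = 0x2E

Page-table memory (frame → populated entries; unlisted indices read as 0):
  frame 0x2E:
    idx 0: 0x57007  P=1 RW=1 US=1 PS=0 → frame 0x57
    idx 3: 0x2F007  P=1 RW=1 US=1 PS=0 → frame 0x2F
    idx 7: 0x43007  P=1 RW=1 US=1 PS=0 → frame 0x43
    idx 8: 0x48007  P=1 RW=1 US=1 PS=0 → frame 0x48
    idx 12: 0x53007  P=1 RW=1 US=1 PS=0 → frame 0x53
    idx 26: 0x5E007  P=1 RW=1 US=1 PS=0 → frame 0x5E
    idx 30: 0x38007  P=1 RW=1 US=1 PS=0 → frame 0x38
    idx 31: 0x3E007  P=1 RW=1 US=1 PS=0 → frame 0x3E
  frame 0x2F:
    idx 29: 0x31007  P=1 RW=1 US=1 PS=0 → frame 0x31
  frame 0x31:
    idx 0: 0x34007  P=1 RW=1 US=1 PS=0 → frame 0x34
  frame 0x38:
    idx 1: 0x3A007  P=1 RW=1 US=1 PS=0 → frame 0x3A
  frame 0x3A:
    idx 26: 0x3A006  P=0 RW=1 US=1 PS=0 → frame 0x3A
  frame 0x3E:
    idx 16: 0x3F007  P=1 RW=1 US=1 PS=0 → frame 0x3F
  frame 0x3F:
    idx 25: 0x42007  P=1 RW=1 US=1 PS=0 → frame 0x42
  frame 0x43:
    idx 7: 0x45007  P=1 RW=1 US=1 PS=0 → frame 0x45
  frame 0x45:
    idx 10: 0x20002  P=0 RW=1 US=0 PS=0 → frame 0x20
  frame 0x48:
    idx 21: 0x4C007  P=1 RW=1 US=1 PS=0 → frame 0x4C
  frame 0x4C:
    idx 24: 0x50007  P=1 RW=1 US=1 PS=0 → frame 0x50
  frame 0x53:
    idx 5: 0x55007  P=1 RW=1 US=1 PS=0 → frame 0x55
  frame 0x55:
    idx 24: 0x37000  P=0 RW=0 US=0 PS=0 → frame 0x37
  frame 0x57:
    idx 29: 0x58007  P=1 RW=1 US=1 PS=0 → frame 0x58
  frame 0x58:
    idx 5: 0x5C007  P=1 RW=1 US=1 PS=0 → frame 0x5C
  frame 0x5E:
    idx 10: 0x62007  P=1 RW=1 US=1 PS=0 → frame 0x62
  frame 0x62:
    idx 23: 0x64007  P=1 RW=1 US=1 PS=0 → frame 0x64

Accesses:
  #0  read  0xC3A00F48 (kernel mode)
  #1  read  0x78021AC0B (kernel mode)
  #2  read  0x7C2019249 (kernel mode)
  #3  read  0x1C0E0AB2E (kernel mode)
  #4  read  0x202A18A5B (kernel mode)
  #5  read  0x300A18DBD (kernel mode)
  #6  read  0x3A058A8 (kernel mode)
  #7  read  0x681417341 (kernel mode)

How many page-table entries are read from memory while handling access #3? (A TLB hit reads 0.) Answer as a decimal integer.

Walk each access:
#0 VA=0xC3A00F48 (r,kernel):
  L0 @0x2E[3] → 0x2F007  P=1,RW=1,US=1,PS=0
  L1 @0x2F[29] → 0x31007  P=1,RW=1,US=1,PS=0
  L2 @0x31[0] → 0x34007  P=1,RW=1,US=1,PS=0
  ✓ 0x34F48  — 3 lookups
#1 VA=0x78021AC0B (r,kernel):
  L0 @0x2E[30] → 0x38007  P=1,RW=1,US=1,PS=0
  L1 @0x38[1] → 0x3A007  P=1,RW=1,US=1,PS=0
  L2 @0x3A[26] → 0x3A006  P=0,RW=1,US=1,PS=0
  → PAGE_NOT_PRESENT  (3 entries read)
#2 VA=0x7C2019249 (r,kernel):
  L0 @0x2E[31] → 0x3E007  P=1,RW=1,US=1,PS=0
  L1 @0x3E[16] → 0x3F007  P=1,RW=1,US=1,PS=0
  L2 @0x3F[25] → 0x42007  P=1,RW=1,US=1,PS=0
  ✓ 0x42249  — 3 lookups
#3 VA=0x1C0E0AB2E (r,kernel):
  L0 @0x2E[7] → 0x43007  P=1,RW=1,US=1,PS=0
  L1 @0x43[7] → 0x45007  P=1,RW=1,US=1,PS=0
  L2 @0x45[10] → 0x20002  P=0,RW=1,US=0,PS=0
  → PAGE_NOT_PRESENT  (3 entries read)
#4 VA=0x202A18A5B (r,kernel):
  L0 @0x2E[8] → 0x48007  P=1,RW=1,US=1,PS=0
  L1 @0x48[21] → 0x4C007  P=1,RW=1,US=1,PS=0
  L2 @0x4C[24] → 0x50007  P=1,RW=1,US=1,PS=0
  ✓ 0x50A5B  — 3 lookups
#5 VA=0x300A18DBD (r,kernel):
  L0 @0x2E[12] → 0x53007  P=1,RW=1,US=1,PS=0
  L1 @0x53[5] → 0x55007  P=1,RW=1,US=1,PS=0
  L2 @0x55[24] → 0x37000  P=0,RW=0,US=0,PS=0
  → PAGE_NOT_PRESENT  (3 entries read)
#6 VA=0x3A058A8 (r,kernel):
  L0 @0x2E[0] → 0x57007  P=1,RW=1,US=1,PS=0
  L1 @0x57[29] → 0x58007  P=1,RW=1,US=1,PS=0
  L2 @0x58[5] → 0x5C007  P=1,RW=1,US=1,PS=0
  ✓ 0x5C8A8  — 3 lookups
#7 VA=0x681417341 (r,kernel):
  L0 @0x2E[26] → 0x5E007  P=1,RW=1,US=1,PS=0
  L1 @0x5E[10] → 0x62007  P=1,RW=1,US=1,PS=0
  L2 @0x62[23] → 0x64007  P=1,RW=1,US=1,PS=0
  ✓ 0x64341  — 3 lookups

Entries read for #3: 3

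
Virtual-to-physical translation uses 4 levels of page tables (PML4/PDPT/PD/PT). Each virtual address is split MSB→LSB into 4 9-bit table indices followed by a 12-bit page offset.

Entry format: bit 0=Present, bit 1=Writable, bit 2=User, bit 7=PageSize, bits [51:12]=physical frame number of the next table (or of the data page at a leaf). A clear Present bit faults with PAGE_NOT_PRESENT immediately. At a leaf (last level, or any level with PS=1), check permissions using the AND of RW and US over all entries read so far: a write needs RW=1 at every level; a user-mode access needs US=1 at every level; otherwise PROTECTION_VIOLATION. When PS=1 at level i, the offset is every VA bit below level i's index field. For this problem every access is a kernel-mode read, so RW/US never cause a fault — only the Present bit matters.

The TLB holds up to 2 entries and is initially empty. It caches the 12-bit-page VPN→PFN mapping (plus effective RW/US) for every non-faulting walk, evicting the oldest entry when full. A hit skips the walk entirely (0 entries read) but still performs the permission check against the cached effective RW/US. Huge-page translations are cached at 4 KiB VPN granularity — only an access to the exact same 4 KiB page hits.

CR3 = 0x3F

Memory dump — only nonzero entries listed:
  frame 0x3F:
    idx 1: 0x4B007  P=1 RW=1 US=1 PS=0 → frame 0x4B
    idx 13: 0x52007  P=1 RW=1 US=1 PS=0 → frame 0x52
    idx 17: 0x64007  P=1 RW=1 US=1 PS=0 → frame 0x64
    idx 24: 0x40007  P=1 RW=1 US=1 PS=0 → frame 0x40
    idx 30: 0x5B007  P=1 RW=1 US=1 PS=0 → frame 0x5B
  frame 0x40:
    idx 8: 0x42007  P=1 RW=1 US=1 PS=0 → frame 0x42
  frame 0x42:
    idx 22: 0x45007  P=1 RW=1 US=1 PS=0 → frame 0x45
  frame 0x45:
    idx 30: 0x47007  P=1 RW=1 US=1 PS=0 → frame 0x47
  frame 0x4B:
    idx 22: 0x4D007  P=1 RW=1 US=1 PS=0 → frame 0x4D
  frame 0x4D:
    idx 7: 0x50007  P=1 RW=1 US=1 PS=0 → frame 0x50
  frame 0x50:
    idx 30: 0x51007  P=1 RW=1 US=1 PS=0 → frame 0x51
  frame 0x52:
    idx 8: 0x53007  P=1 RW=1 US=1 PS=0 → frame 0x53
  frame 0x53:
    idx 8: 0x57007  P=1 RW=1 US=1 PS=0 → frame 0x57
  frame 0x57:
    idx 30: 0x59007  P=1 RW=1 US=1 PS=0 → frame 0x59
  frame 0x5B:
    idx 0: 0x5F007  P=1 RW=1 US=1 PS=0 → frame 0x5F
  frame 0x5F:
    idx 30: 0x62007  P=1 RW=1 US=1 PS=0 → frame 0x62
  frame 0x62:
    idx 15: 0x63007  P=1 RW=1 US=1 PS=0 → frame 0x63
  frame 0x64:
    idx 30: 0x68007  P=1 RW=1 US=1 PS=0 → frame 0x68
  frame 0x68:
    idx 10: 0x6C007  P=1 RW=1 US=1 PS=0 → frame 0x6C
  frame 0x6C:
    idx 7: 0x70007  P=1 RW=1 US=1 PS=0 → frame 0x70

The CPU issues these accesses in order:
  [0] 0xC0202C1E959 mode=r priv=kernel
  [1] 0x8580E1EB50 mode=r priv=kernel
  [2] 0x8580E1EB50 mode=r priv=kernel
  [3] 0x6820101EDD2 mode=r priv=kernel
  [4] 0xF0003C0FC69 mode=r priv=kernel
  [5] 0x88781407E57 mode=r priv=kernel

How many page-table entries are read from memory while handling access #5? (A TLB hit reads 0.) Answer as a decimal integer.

Trace:
#0 VA=0xC0202C1E959 (r,kernel):
  L0 @0x3F[24] → 0x40007  P=1,RW=1,US=1,PS=0
  L1 @0x40[8] → 0x42007  P=1,RW=1,US=1,PS=0
  L2 @0x42[22] → 0x45007  P=1,RW=1,US=1,PS=0
  L3 @0x45[30] → 0x47007  P=1,RW=1,US=1,PS=0
  → PA=0x47959  (4 entries read)
#1 VA=0x8580E1EB50 (r,kernel):
  L0 @0x3F[1] → 0x4B007  P=1,RW=1,US=1,PS=0
  L1 @0x4B[22] → 0x4D007  P=1,RW=1,US=1,PS=0
  L2 @0x4D[7] → 0x50007  P=1,RW=1,US=1,PS=0
  L3 @0x50[30] → 0x51007  P=1,RW=1,US=1,PS=0
  → PA=0x51B50  (4 entries read)
#2 VA=0x8580E1EB50 (r,kernel):
  TLB hit vpn=0x8580E1E → PA=0x51B50
#3 VA=0x6820101EDD2 (r,kernel):
  L0 @0x3F[13] → 0x52007  P=1,RW=1,US=1,PS=0
  L1 @0x52[8] → 0x53007  P=1,RW=1,US=1,PS=0
  L2 @0x53[8] → 0x57007  P=1,RW=1,US=1,PS=0
  L3 @0x57[30] → 0x59007  P=1,RW=1,US=1,PS=0
  → PA=0x59DD2  (4 entries read)
#4 VA=0xF0003C0FC69 (r,kernel):
  L0 @0x3F[30] → 0x5B007  P=1,RW=1,US=1,PS=0
  L1 @0x5B[0] → 0x5F007  P=1,RW=1,US=1,PS=0
  L2 @0x5F[30] → 0x62007  P=1,RW=1,US=1,PS=0
  L3 @0x62[15] → 0x63007  P=1,RW=1,US=1,PS=0
  → PA=0x63C69  (4 entries read)
#5 VA=0x88781407E57 (r,kernel):
  L0 @0x3F[17] → 0x64007  P=1,RW=1,US=1,PS=0
  L1 @0x64[30] → 0x68007  P=1,RW=1,US=1,PS=0
  L2 @0x68[10] → 0x6C007  P=1,RW=1,US=1,PS=0
  L3 @0x6C[7] → 0x70007  P=1,RW=1,US=1,PS=0
  → PA=0x70E57  (4 entries read)

Entries read for #5: 4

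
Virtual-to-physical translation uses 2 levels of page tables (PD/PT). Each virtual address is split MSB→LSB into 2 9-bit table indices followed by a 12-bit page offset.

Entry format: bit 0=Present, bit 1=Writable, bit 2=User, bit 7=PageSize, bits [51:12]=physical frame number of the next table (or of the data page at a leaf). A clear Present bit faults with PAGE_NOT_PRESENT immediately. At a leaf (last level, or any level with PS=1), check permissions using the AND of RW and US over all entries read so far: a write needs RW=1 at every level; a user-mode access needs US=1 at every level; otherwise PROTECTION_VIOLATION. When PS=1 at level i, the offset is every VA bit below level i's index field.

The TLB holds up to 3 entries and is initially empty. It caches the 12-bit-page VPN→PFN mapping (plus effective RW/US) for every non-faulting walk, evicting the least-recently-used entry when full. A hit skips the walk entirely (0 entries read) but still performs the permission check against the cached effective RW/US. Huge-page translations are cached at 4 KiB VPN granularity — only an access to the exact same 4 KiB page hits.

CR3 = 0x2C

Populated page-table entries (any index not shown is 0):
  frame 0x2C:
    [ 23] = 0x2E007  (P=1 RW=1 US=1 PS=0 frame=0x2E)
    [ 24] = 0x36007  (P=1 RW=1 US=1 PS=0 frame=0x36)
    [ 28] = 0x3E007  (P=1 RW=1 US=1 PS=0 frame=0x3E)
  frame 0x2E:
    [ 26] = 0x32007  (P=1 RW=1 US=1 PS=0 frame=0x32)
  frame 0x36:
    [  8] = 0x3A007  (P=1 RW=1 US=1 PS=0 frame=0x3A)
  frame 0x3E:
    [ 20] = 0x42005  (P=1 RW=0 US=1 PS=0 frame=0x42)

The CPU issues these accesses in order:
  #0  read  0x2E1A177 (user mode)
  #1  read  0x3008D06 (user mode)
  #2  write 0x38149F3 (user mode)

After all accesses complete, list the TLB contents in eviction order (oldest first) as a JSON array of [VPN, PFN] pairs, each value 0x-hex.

Per-access translation:
#0 VA=0x2E1A177 (r,user):
  lvl0: tbl 0x2C, slot 23 ⇒ 0x2E007 (P1/RW1/US1/PS0)
  lvl1: tbl 0x2E, slot 26 ⇒ 0x32007 (P1/RW1/US1/PS0)
  ⇒ phys 0x32177  [2 reads]
#1 VA=0x3008D06 (r,user):
  lvl0: tbl 0x2C, slot 24 ⇒ 0x36007 (P1/RW1/US1/PS0)
  lvl1: tbl 0x36, slot 8 ⇒ 0x3A007 (P1/RW1/US1/PS0)
  ⇒ phys 0x3AD06  [2 reads]
#2 VA=0x38149F3 (w,user):
  lvl0: tbl 0x2C, slot 28 ⇒ 0x3E007 (P1/RW1/US1/PS0)
  lvl1: tbl 0x3E, slot 20 ⇒ 0x42005 (P1/RW0/US1/PS0)
  ✗ PROTECTION_VIOLATION  [2 reads]

TLB: [["0x2E1A", "0x32"], ["0x3008", "0x3A"]]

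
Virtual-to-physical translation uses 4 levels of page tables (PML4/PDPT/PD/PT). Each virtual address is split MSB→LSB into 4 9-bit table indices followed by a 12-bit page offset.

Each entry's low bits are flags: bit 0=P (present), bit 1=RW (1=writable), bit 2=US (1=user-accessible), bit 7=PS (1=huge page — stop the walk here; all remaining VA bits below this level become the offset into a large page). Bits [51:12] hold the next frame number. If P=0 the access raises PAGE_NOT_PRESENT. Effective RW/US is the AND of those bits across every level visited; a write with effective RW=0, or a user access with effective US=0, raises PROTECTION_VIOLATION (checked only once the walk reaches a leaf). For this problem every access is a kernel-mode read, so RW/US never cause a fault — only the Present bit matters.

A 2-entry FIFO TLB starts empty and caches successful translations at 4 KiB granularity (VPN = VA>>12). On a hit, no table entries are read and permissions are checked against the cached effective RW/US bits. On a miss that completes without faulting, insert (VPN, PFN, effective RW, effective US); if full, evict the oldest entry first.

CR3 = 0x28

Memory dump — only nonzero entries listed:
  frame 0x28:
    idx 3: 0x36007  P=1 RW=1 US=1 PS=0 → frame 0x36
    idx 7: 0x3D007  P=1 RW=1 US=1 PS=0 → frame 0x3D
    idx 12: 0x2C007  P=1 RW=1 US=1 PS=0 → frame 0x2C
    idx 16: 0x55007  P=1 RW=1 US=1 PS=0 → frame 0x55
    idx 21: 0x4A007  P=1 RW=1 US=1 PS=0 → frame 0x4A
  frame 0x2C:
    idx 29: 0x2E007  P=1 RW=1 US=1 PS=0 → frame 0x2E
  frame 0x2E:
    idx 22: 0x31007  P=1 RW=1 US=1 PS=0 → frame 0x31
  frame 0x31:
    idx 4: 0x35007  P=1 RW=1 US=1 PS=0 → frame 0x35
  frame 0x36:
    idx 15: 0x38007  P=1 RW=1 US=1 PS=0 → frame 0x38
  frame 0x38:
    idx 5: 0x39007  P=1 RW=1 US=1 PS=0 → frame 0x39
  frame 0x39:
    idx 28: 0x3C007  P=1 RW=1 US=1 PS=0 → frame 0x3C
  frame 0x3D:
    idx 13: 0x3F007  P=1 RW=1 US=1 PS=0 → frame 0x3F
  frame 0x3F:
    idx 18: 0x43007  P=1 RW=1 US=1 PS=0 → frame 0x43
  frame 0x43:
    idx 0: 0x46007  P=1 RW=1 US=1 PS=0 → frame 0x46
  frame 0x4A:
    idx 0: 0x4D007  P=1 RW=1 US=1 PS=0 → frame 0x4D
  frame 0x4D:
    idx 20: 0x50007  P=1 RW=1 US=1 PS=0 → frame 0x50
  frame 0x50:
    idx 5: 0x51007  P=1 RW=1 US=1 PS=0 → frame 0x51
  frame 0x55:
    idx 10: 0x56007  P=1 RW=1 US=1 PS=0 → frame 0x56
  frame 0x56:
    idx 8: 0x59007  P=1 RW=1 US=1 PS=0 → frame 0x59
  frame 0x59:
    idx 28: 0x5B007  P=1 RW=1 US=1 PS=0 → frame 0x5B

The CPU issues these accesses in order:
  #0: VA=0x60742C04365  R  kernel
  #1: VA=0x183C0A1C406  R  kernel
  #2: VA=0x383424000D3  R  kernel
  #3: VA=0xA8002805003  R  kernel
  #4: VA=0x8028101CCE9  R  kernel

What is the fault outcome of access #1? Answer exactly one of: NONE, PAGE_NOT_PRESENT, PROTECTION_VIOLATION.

Per-access translation:
#0 VA=0x60742C04365 (r,kernel):
  lvl0: tbl 0x28, slot 12 ⇒ 0x2C007 (P1/RW1/US1/PS0)
  lvl1: tbl 0x2C, slot 29 ⇒ 0x2E007 (P1/RW1/US1/PS0)
  lvl2: tbl 0x2E, slot 22 ⇒ 0x31007 (P1/RW1/US1/PS0)
  lvl3: tbl 0x31, slot 4 ⇒ 0x35007 (P1/RW1/US1/PS0)
  ⇒ phys 0x35365  [4 reads]
#1 VA=0x183C0A1C406 (r,kernel):
  lvl0: tbl 0x28, slot 3 ⇒ 0x36007 (P1/RW1/US1/PS0)
  lvl1: tbl 0x36, slot 15 ⇒ 0x38007 (P1/RW1/US1/PS0)
  lvl2: tbl 0x38, slot 5 ⇒ 0x39007 (P1/RW1/US1/PS0)
  lvl3: tbl 0x39, slot 28 ⇒ 0x3C007 (P1/RW1/US1/PS0)
  ⇒ phys 0x3C406  [4 reads]
#2 VA=0x383424000D3 (r,kernel):
  lvl0: tbl 0x28, slot 7 ⇒ 0x3D007 (P1/RW1/US1/PS0)
  lvl1: tbl 0x3D, slot 13 ⇒ 0x3F007 (P1/RW1/US1/PS0)
  lvl2: tbl 0x3F, slot 18 ⇒ 0x43007 (P1/RW1/US1/PS0)
  lvl3: tbl 0x43, slot 0 ⇒ 0x46007 (P1/RW1/US1/PS0)
  ⇒ phys 0x460D3  [4 reads]
#3 VA=0xA8002805003 (r,kernel):
  lvl0: tbl 0x28, slot 21 ⇒ 0x4A007 (P1/RW1/US1/PS0)
  lvl1: tbl 0x4A, slot 0 ⇒ 0x4D007 (P1/RW1/US1/PS0)
  lvl2: tbl 0x4D, slot 20 ⇒ 0x50007 (P1/RW1/US1/PS0)
  lvl3: tbl 0x50, slot 5 ⇒ 0x51007 (P1/RW1/US1/PS0)
  ⇒ phys 0x51003  [4 reads]
#4 VA=0x8028101CCE9 (r,kernel):
  lvl0: tbl 0x28, slot 16 ⇒ 0x55007 (P1/RW1/US1/PS0)
  lvl1: tbl 0x55, slot 10 ⇒ 0x56007 (P1/RW1/US1/PS0)
  lvl2: tbl 0x56, slot 8 ⇒ 0x59007 (P1/RW1/US1/PS0)
  lvl3: tbl 0x59, slot 28 ⇒ 0x5B007 (P1/RW1/US1/PS0)
  ⇒ phys 0x5BCE9  [4 reads]

Access #1 fault: NONE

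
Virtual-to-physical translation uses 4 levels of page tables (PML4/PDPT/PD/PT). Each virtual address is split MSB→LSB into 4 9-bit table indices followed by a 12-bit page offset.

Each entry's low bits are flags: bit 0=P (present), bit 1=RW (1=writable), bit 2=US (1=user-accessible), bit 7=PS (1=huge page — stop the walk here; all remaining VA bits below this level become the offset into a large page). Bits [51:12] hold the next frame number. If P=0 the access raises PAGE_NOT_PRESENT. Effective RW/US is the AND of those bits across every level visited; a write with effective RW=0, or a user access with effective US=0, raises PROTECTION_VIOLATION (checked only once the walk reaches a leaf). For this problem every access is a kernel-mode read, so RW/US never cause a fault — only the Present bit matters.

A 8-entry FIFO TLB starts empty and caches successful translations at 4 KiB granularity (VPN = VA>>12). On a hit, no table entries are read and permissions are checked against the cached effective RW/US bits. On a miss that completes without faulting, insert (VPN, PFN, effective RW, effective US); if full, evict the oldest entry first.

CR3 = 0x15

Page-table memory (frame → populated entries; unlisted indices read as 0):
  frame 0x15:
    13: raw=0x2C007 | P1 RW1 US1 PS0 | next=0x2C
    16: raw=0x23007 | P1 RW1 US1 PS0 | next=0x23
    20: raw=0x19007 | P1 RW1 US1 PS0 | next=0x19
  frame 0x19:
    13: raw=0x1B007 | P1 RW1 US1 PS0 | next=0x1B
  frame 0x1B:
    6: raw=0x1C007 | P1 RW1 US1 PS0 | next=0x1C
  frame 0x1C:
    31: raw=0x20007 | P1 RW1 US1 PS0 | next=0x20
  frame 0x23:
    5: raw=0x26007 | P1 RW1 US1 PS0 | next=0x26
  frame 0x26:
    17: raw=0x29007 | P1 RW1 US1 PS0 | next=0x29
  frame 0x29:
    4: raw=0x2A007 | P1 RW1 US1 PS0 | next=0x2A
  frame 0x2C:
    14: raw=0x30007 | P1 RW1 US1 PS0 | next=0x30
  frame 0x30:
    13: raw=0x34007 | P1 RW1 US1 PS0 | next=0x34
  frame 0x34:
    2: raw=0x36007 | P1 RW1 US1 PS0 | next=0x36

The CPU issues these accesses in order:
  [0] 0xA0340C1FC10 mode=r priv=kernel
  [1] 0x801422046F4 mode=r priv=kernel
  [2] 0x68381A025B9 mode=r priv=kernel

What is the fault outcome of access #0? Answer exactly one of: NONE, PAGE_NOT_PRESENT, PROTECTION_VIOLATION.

Per-access translation:
#0 VA=0xA0340C1FC10 (r,kernel):
  L0 @0x15[20] → 0x19007  P=1,RW=1,US=1,PS=0
  L1 @0x19[13] → 0x1B007  P=1,RW=1,US=1,PS=0
  L2 @0x1B[6] → 0x1C007  P=1,RW=1,US=1,PS=0
  L3 @0x1C[31] → 0x20007  P=1,RW=1,US=1,PS=0
  ⇒ phys 0x20C10  [4 reads]
#1 VA=0x801422046F4 (r,kernel):
  L0 @0x15[16] → 0x23007  P=1,RW=1,US=1,PS=0
  L1 @0x23[5] → 0x26007  P=1,RW=1,US=1,PS=0
  L2 @0x26[17] → 0x29007  P=1,RW=1,US=1,PS=0
  L3 @0x29[4] → 0x2A007  P=1,RW=1,US=1,PS=0
  ⇒ phys 0x2A6F4  [4 reads]
#2 VA=0x68381A025B9 (r,kernel):
  L0 @0x15[13] → 0x2C007  P=1,RW=1,US=1,PS=0
  L1 @0x2C[14] → 0x30007  P=1,RW=1,US=1,PS=0
  L2 @0x30[13] → 0x34007  P=1,RW=1,US=1,PS=0
  L3 @0x34[2] → 0x36007  P=1,RW=1,US=1,PS=0
  ⇒ phys 0x365B9  [4 reads]

Access #0 fault: NONE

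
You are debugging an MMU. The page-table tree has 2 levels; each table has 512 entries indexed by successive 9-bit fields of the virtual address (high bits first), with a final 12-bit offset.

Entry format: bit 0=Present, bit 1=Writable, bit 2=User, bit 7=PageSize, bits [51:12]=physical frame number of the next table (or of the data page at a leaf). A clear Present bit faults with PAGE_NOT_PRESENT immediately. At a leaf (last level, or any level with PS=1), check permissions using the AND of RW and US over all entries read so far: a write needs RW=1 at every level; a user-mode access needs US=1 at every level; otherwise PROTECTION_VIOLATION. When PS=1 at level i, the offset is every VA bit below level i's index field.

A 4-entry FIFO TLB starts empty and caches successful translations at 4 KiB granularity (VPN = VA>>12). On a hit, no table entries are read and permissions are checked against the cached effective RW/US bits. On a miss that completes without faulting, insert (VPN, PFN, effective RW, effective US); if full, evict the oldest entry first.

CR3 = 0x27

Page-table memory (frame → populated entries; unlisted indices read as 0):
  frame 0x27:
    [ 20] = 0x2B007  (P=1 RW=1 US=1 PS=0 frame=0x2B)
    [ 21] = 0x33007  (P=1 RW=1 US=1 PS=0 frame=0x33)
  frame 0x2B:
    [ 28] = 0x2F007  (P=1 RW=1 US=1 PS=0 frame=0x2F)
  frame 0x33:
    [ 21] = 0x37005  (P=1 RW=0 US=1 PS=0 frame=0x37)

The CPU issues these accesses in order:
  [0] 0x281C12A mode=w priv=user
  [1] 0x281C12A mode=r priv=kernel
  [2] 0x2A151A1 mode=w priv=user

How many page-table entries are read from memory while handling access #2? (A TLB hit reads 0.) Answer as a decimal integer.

Walk each access:
#0 VA=0x281C12A (w,user):
  L0 @0x27[20] → 0x2B007  P=1,RW=1,US=1,PS=0
  L1 @0x2B[28] → 0x2F007  P=1,RW=1,US=1,PS=0
  ⇒ phys 0x2F12A  [2 reads]
#1 VA=0x281C12A (r,kernel):
  TLB hit vpn=0x281C → PA=0x2F12A
#2 VA=0x2A151A1 (w,user):
  L0 @0x27[21] → 0x33007  P=1,RW=1,US=1,PS=0
  L1 @0x33[21] → 0x37005  P=1,RW=0,US=1,PS=0
  → PROTECTION_VIOLATION  (2 entries read)

Entries read for #2: 2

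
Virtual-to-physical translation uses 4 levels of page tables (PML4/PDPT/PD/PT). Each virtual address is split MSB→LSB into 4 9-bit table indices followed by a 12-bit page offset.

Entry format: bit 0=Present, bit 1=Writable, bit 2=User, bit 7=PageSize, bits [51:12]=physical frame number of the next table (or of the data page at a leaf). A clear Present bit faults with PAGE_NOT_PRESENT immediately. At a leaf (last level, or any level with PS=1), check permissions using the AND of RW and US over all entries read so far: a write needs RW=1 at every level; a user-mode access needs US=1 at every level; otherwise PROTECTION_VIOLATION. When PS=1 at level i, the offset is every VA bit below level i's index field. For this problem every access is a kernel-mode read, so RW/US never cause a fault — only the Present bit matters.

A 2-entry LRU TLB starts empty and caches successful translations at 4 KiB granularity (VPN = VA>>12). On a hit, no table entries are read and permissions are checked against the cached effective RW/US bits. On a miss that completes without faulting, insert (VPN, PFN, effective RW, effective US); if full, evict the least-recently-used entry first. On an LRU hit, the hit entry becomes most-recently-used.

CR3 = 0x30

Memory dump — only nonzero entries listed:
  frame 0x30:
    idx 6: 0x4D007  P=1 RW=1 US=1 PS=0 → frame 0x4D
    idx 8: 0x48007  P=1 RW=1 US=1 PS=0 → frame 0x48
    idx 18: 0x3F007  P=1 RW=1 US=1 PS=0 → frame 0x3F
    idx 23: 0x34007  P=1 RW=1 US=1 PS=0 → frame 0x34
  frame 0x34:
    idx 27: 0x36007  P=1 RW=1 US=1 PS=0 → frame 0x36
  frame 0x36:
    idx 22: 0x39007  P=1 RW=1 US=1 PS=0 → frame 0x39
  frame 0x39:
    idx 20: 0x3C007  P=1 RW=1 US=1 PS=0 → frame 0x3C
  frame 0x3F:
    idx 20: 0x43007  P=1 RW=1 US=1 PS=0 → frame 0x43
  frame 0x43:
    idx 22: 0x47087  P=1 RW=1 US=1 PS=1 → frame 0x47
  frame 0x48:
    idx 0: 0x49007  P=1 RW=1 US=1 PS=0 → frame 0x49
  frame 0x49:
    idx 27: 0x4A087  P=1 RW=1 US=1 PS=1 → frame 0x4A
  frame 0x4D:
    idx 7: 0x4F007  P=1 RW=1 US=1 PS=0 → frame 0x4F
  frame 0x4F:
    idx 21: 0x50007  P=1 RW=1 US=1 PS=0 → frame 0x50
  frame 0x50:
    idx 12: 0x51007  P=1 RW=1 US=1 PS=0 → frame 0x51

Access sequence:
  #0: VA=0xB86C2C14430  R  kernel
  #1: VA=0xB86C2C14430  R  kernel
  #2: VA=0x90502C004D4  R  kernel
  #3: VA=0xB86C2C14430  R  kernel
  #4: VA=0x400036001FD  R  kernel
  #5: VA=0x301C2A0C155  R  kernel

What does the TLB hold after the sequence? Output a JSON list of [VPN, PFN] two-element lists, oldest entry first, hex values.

Trace:
#0 VA=0xB86C2C14430 (r,kernel):
  L0: frame=0x30 idx=23 entry=0x34007 [P=1 RW=1 US=1 PS=0]
  L1: frame=0x34 idx=27 entry=0x36007 [P=1 RW=1 US=1 PS=0]
  L2: frame=0x36 idx=22 entry=0x39007 [P=1 RW=1 US=1 PS=0]
  L3: frame=0x39 idx=20 entry=0x3C007 [P=1 RW=1 US=1 PS=0]
  ✓ 0x3C430  — 4 lookups
#1 VA=0xB86C2C14430 (r,kernel):
  TLB hit vpn=0xB86C2C14 → PA=0x3C430
#2 VA=0x90502C004D4 (r,kernel):
  L0: frame=0x30 idx=18 entry=0x3F007 [P=1 RW=1 US=1 PS=0]
  L1: frame=0x3F idx=20 entry=0x43007 [P=1 RW=1 US=1 PS=0]
  L2: frame=0x43 idx=22 entry=0x47087 [P=1 RW=1 US=1 PS=1]
  ✓ 0x474D4 (huge @L2)  — 3 lookups
#3 VA=0xB86C2C14430 (r,kernel):
  TLB hit vpn=0xB86C2C14 → PA=0x3C430
#4 VA=0x400036001FD (r,kernel):
  L0: frame=0x30 idx=8 entry=0x48007 [P=1 RW=1 US=1 PS=0]
  L1: frame=0x48 idx=0 entry=0x49007 [P=1 RW=1 US=1 PS=0]
  L2: frame=0x49 idx=27 entry=0x4A087 [P=1 RW=1 US=1 PS=1]
  ✓ 0x4A1FD (huge @L2)  — 3 lookups
#5 VA=0x301C2A0C155 (r,kernel):
  L0: frame=0x30 idx=6 entry=0x4D007 [P=1 RW=1 US=1 PS=0]
  L1: frame=0x4D idx=7 entry=0x4F007 [P=1 RW=1 US=1 PS=0]
  L2: frame=0x4F idx=21 entry=0x50007 [P=1 RW=1 US=1 PS=0]
  L3: frame=0x50 idx=12 entry=0x51007 [P=1 RW=1 US=1 PS=0]
  ✓ 0x51155  — 4 lookups

TLB: [["0x40003600", "0x4A"], ["0x301C2A0C", "0x51"]]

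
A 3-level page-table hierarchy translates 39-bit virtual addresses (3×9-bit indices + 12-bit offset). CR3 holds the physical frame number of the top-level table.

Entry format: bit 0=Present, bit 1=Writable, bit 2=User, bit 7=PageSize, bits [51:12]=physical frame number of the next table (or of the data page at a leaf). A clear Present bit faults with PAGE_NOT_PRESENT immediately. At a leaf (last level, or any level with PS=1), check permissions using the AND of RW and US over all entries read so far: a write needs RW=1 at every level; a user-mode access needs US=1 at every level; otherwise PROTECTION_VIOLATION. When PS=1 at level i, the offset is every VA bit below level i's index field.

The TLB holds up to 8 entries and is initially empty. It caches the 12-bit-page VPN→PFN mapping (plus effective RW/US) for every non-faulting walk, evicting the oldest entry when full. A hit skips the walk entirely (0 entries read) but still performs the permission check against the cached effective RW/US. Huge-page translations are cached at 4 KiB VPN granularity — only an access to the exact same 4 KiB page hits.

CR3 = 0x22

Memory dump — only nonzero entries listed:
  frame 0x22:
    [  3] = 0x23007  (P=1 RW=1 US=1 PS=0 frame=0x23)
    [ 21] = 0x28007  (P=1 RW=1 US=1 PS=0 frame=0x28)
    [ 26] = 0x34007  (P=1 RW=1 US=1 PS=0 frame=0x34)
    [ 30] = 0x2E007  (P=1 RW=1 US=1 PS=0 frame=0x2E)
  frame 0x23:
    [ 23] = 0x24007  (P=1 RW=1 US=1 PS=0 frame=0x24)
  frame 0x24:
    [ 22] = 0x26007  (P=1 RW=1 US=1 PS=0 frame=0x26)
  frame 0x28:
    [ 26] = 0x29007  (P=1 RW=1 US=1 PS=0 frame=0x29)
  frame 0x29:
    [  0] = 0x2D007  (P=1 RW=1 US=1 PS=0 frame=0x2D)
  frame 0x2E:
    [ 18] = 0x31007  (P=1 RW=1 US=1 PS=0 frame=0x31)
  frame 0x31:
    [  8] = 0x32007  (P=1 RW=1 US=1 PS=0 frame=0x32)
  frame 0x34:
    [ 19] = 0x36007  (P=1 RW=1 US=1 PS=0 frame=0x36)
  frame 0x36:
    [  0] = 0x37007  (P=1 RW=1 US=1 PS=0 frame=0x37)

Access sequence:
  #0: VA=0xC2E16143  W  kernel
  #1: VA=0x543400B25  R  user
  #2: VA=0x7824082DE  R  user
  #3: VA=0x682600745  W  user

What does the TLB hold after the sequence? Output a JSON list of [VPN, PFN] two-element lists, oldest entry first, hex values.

Per-access translation:
#0 VA=0xC2E16143 (w,kernel):
  L0 @0x22[3] → 0x23007  P=1,RW=1,US=1,PS=0
  L1 @0x23[23] → 0x24007  P=1,RW=1,US=1,PS=0
  L2 @0x24[22] → 0x26007  P=1,RW=1,US=1,PS=0
  ⇒ phys 0x26143  [3 reads]
#1 VA=0x543400B25 (r,user):
  L0 @0x22[21] → 0x28007  P=1,RW=1,US=1,PS=0
  L1 @0x28[26] → 0x29007  P=1,RW=1,US=1,PS=0
  L2 @0x29[0] → 0x2D007  P=1,RW=1,US=1,PS=0
  ⇒ phys 0x2DB25  [3 reads]
#2 VA=0x7824082DE (r,user):
  L0 @0x22[30] → 0x2E007  P=1,RW=1,US=1,PS=0
  L1 @0x2E[18] → 0x31007  P=1,RW=1,US=1,PS=0
  L2 @0x31[8] → 0x32007  P=1,RW=1,US=1,PS=0
  ⇒ phys 0x322DE  [3 reads]
#3 VA=0x682600745 (w,user):
  L0 @0x22[26] → 0x34007  P=1,RW=1,US=1,PS=0
  L1 @0x34[19] → 0x36007  P=1,RW=1,US=1,PS=0
  L2 @0x36[0] → 0x37007  P=1,RW=1,US=1,PS=0
  ⇒ phys 0x37745  [3 reads]

TLB: [["0xC2E16", "0x26"], ["0x543400", "0x2D"], ["0x782408", "0x32"], ["0x682600", "0x37"]]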